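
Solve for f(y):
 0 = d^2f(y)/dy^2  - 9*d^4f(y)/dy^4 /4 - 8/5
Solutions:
 f(y) = C1 + C2*y + C3*exp(-2*y/3) + C4*exp(2*y/3) + 4*y^2/5


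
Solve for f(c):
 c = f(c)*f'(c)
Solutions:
 f(c) = -sqrt(C1 + c^2)
 f(c) = sqrt(C1 + c^2)


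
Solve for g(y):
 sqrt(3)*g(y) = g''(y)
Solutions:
 g(y) = C1*exp(-3^(1/4)*y) + C2*exp(3^(1/4)*y)


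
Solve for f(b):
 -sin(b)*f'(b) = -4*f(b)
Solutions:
 f(b) = C1*(cos(b)^2 - 2*cos(b) + 1)/(cos(b)^2 + 2*cos(b) + 1)


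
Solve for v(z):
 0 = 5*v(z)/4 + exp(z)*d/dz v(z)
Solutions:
 v(z) = C1*exp(5*exp(-z)/4)


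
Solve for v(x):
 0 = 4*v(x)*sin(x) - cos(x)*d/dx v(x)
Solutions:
 v(x) = C1/cos(x)^4


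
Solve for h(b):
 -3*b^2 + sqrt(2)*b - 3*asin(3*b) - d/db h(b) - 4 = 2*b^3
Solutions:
 h(b) = C1 - b^4/2 - b^3 + sqrt(2)*b^2/2 - 3*b*asin(3*b) - 4*b - sqrt(1 - 9*b^2)


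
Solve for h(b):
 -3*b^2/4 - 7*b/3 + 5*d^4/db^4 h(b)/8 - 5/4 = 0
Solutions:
 h(b) = C1 + C2*b + C3*b^2 + C4*b^3 + b^6/300 + 7*b^5/225 + b^4/12


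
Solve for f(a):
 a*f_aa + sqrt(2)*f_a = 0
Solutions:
 f(a) = C1 + C2*a^(1 - sqrt(2))


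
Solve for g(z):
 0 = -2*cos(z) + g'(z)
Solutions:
 g(z) = C1 + 2*sin(z)


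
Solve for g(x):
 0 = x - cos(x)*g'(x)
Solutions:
 g(x) = C1 + Integral(x/cos(x), x)


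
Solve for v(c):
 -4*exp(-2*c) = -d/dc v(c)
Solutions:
 v(c) = C1 - 2*exp(-2*c)


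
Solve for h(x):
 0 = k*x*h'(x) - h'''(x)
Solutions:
 h(x) = C1 + Integral(C2*airyai(k^(1/3)*x) + C3*airybi(k^(1/3)*x), x)


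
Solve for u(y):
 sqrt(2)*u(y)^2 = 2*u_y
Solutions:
 u(y) = -2/(C1 + sqrt(2)*y)


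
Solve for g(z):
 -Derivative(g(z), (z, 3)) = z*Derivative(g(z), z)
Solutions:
 g(z) = C1 + Integral(C2*airyai(-z) + C3*airybi(-z), z)


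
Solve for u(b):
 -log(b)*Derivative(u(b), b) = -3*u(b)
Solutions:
 u(b) = C1*exp(3*li(b))


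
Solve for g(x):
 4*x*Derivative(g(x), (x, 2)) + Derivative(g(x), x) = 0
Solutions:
 g(x) = C1 + C2*x^(3/4)


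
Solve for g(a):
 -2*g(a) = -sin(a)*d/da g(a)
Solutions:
 g(a) = C1*(cos(a) - 1)/(cos(a) + 1)


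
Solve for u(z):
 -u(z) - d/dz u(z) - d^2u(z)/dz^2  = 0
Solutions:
 u(z) = (C1*sin(sqrt(3)*z/2) + C2*cos(sqrt(3)*z/2))*exp(-z/2)


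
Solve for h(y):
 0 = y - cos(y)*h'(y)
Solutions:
 h(y) = C1 + Integral(y/cos(y), y)


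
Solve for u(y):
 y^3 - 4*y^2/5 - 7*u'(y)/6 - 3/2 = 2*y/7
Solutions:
 u(y) = C1 + 3*y^4/14 - 8*y^3/35 - 6*y^2/49 - 9*y/7


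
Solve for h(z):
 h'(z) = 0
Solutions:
 h(z) = C1


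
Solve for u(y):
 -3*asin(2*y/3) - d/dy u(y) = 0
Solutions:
 u(y) = C1 - 3*y*asin(2*y/3) - 3*sqrt(9 - 4*y^2)/2


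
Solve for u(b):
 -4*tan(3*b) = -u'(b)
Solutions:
 u(b) = C1 - 4*log(cos(3*b))/3


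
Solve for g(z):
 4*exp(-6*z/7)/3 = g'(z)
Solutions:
 g(z) = C1 - 14*exp(-6*z/7)/9


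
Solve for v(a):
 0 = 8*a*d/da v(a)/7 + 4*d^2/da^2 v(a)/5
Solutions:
 v(a) = C1 + C2*erf(sqrt(35)*a/7)


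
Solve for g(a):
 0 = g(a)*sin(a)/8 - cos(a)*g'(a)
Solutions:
 g(a) = C1/cos(a)^(1/8)


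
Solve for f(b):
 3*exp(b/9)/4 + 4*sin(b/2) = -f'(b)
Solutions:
 f(b) = C1 - 27*exp(b/9)/4 + 8*cos(b/2)


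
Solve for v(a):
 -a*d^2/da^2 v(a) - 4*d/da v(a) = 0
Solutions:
 v(a) = C1 + C2/a^3


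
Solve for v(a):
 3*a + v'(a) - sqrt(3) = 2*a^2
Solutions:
 v(a) = C1 + 2*a^3/3 - 3*a^2/2 + sqrt(3)*a


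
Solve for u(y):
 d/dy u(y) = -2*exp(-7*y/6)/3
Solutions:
 u(y) = C1 + 4*exp(-7*y/6)/7


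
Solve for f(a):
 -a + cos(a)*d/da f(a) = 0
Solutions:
 f(a) = C1 + Integral(a/cos(a), a)


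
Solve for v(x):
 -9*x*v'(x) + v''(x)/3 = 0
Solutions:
 v(x) = C1 + C2*erfi(3*sqrt(6)*x/2)


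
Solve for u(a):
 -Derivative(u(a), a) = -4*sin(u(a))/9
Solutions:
 -4*a/9 + log(cos(u(a)) - 1)/2 - log(cos(u(a)) + 1)/2 = C1


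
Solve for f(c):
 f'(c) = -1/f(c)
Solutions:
 f(c) = -sqrt(C1 - 2*c)
 f(c) = sqrt(C1 - 2*c)


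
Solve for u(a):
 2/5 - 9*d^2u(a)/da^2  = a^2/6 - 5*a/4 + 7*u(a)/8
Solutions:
 u(a) = C1*sin(sqrt(14)*a/12) + C2*cos(sqrt(14)*a/12) - 4*a^2/21 + 10*a/7 + 1072/245


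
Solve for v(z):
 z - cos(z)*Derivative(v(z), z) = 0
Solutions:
 v(z) = C1 + Integral(z/cos(z), z)


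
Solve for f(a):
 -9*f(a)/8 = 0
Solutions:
 f(a) = 0


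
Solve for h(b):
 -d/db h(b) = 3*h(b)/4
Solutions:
 h(b) = C1*exp(-3*b/4)


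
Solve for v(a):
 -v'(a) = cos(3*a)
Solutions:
 v(a) = C1 - sin(3*a)/3


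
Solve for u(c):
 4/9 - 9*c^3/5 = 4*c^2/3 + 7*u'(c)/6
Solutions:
 u(c) = C1 - 27*c^4/70 - 8*c^3/21 + 8*c/21


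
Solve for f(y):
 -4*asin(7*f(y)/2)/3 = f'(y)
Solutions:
 Integral(1/asin(7*_y/2), (_y, f(y))) = C1 - 4*y/3


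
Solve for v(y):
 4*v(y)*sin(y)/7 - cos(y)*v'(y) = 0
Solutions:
 v(y) = C1/cos(y)^(4/7)


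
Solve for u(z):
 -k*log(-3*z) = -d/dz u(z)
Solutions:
 u(z) = C1 + k*z*log(-z) + k*z*(-1 + log(3))


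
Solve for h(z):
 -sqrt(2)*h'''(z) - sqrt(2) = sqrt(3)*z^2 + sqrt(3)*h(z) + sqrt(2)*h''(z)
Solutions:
 h(z) = C1*exp(z*(-2 + (1 + 27*sqrt(6)/4 + sqrt(-4 + (4 + 27*sqrt(6))^2/4)/2)^(-1/3) + (1 + 27*sqrt(6)/4 + sqrt(-4 + (4 + 27*sqrt(6))^2/4)/2)^(1/3))/6)*sin(sqrt(3)*z*(-(1 + 27*sqrt(6)/4 + sqrt(-4 + (2 + 27*sqrt(6)/2)^2)/2)^(1/3) + (1 + 27*sqrt(6)/4 + sqrt(-4 + (2 + 27*sqrt(6)/2)^2)/2)^(-1/3))/6) + C2*exp(z*(-2 + (1 + 27*sqrt(6)/4 + sqrt(-4 + (4 + 27*sqrt(6))^2/4)/2)^(-1/3) + (1 + 27*sqrt(6)/4 + sqrt(-4 + (4 + 27*sqrt(6))^2/4)/2)^(1/3))/6)*cos(sqrt(3)*z*(-(1 + 27*sqrt(6)/4 + sqrt(-4 + (2 + 27*sqrt(6)/2)^2)/2)^(1/3) + (1 + 27*sqrt(6)/4 + sqrt(-4 + (2 + 27*sqrt(6)/2)^2)/2)^(-1/3))/6) + C3*exp(-z*((1 + 27*sqrt(6)/4 + sqrt(-4 + (4 + 27*sqrt(6))^2/4)/2)^(-1/3) + 1 + (1 + 27*sqrt(6)/4 + sqrt(-4 + (4 + 27*sqrt(6))^2/4)/2)^(1/3))/3) - z^2 + sqrt(6)/3


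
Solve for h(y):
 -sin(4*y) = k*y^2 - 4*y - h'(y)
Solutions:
 h(y) = C1 + k*y^3/3 - 2*y^2 - cos(4*y)/4


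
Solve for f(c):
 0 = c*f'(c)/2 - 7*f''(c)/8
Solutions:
 f(c) = C1 + C2*erfi(sqrt(14)*c/7)


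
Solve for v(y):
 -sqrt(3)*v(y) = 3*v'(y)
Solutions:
 v(y) = C1*exp(-sqrt(3)*y/3)


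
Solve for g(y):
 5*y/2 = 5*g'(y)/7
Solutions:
 g(y) = C1 + 7*y^2/4


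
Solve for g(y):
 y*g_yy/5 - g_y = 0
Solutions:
 g(y) = C1 + C2*y^6


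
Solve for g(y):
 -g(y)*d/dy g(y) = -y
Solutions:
 g(y) = -sqrt(C1 + y^2)
 g(y) = sqrt(C1 + y^2)


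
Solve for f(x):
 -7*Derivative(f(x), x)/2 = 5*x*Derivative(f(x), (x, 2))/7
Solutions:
 f(x) = C1 + C2/x^(39/10)


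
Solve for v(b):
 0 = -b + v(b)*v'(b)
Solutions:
 v(b) = -sqrt(C1 + b^2)
 v(b) = sqrt(C1 + b^2)


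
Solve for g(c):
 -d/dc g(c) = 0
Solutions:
 g(c) = C1


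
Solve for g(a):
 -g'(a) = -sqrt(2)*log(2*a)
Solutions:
 g(a) = C1 + sqrt(2)*a*log(a) - sqrt(2)*a + sqrt(2)*a*log(2)


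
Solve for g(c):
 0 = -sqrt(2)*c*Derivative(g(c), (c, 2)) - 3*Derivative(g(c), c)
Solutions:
 g(c) = C1 + C2*c^(1 - 3*sqrt(2)/2)


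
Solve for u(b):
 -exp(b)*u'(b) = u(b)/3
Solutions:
 u(b) = C1*exp(exp(-b)/3)


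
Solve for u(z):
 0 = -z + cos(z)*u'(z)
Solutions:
 u(z) = C1 + Integral(z/cos(z), z)


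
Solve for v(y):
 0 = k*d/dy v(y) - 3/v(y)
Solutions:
 v(y) = -sqrt(C1 + 6*y/k)
 v(y) = sqrt(C1 + 6*y/k)


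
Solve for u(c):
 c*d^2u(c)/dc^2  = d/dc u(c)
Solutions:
 u(c) = C1 + C2*c^2


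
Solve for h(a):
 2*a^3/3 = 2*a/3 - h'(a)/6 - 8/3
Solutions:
 h(a) = C1 - a^4 + 2*a^2 - 16*a


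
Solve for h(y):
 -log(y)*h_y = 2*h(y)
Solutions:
 h(y) = C1*exp(-2*li(y))


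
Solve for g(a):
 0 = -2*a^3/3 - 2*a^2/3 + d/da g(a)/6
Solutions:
 g(a) = C1 + a^4 + 4*a^3/3


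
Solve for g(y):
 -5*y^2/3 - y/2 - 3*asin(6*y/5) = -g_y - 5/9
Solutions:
 g(y) = C1 + 5*y^3/9 + y^2/4 + 3*y*asin(6*y/5) - 5*y/9 + sqrt(25 - 36*y^2)/2


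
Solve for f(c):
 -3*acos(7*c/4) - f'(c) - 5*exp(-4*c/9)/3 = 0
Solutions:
 f(c) = C1 - 3*c*acos(7*c/4) + 3*sqrt(16 - 49*c^2)/7 + 15*exp(-4*c/9)/4


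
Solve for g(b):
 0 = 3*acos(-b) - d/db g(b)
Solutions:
 g(b) = C1 + 3*b*acos(-b) + 3*sqrt(1 - b^2)


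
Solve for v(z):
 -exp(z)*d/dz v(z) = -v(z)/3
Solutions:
 v(z) = C1*exp(-exp(-z)/3)


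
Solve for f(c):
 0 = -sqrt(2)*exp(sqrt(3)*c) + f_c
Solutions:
 f(c) = C1 + sqrt(6)*exp(sqrt(3)*c)/3


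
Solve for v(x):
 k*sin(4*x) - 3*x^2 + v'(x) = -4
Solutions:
 v(x) = C1 + k*cos(4*x)/4 + x^3 - 4*x


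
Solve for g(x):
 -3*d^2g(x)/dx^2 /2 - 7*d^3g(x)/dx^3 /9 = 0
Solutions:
 g(x) = C1 + C2*x + C3*exp(-27*x/14)


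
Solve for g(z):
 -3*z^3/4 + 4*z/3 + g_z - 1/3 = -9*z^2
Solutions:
 g(z) = C1 + 3*z^4/16 - 3*z^3 - 2*z^2/3 + z/3


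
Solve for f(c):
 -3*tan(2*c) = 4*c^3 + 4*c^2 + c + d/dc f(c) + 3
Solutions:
 f(c) = C1 - c^4 - 4*c^3/3 - c^2/2 - 3*c + 3*log(cos(2*c))/2


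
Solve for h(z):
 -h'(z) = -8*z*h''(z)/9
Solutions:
 h(z) = C1 + C2*z^(17/8)


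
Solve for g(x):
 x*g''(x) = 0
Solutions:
 g(x) = C1 + C2*x


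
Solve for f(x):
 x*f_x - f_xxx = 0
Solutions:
 f(x) = C1 + Integral(C2*airyai(x) + C3*airybi(x), x)


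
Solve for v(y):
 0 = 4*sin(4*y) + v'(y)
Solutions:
 v(y) = C1 + cos(4*y)


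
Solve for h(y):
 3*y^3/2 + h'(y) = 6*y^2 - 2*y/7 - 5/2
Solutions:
 h(y) = C1 - 3*y^4/8 + 2*y^3 - y^2/7 - 5*y/2


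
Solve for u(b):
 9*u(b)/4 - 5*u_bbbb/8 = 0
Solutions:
 u(b) = C1*exp(-2^(1/4)*sqrt(3)*5^(3/4)*b/5) + C2*exp(2^(1/4)*sqrt(3)*5^(3/4)*b/5) + C3*sin(2^(1/4)*sqrt(3)*5^(3/4)*b/5) + C4*cos(2^(1/4)*sqrt(3)*5^(3/4)*b/5)


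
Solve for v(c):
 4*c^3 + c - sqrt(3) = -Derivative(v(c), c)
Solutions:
 v(c) = C1 - c^4 - c^2/2 + sqrt(3)*c


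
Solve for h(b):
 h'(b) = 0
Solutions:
 h(b) = C1


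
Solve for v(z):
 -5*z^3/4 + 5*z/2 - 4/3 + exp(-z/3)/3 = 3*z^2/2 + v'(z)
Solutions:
 v(z) = C1 - 5*z^4/16 - z^3/2 + 5*z^2/4 - 4*z/3 - 1/exp(z)^(1/3)


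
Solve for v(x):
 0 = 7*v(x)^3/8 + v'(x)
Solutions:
 v(x) = -2*sqrt(-1/(C1 - 7*x))
 v(x) = 2*sqrt(-1/(C1 - 7*x))


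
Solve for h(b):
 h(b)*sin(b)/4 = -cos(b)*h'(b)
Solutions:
 h(b) = C1*cos(b)^(1/4)


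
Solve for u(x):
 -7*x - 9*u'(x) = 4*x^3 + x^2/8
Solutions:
 u(x) = C1 - x^4/9 - x^3/216 - 7*x^2/18


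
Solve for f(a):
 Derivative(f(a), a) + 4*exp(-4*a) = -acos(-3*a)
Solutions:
 f(a) = C1 - a*acos(-3*a) - sqrt(1 - 9*a^2)/3 + exp(-4*a)


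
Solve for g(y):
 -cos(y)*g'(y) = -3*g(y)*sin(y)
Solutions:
 g(y) = C1/cos(y)^3


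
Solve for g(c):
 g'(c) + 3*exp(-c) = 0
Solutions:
 g(c) = C1 + 3*exp(-c)


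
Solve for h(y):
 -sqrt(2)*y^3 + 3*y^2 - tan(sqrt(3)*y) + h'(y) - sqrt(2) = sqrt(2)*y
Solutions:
 h(y) = C1 + sqrt(2)*y^4/4 - y^3 + sqrt(2)*y^2/2 + sqrt(2)*y - sqrt(3)*log(cos(sqrt(3)*y))/3


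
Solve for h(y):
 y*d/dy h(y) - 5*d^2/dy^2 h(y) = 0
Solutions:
 h(y) = C1 + C2*erfi(sqrt(10)*y/10)


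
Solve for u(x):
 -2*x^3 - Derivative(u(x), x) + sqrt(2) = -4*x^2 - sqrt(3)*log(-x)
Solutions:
 u(x) = C1 - x^4/2 + 4*x^3/3 + sqrt(3)*x*log(-x) + x*(-sqrt(3) + sqrt(2))


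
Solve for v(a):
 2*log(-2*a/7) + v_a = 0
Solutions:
 v(a) = C1 - 2*a*log(-a) + 2*a*(-log(2) + 1 + log(7))


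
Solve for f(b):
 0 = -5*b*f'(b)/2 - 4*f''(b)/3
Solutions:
 f(b) = C1 + C2*erf(sqrt(15)*b/4)


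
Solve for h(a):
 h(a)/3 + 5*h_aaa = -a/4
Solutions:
 h(a) = C3*exp(-15^(2/3)*a/15) - 3*a/4 + (C1*sin(3^(1/6)*5^(2/3)*a/10) + C2*cos(3^(1/6)*5^(2/3)*a/10))*exp(15^(2/3)*a/30)


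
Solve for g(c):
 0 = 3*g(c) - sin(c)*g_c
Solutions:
 g(c) = C1*(cos(c) - 1)^(3/2)/(cos(c) + 1)^(3/2)


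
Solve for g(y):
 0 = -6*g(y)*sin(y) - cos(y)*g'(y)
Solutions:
 g(y) = C1*cos(y)^6


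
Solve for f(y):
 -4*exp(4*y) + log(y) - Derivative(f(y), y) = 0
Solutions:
 f(y) = C1 + y*log(y) - y - exp(4*y)


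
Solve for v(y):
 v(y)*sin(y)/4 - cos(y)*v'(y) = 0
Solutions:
 v(y) = C1/cos(y)^(1/4)


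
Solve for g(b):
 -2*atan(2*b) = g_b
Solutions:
 g(b) = C1 - 2*b*atan(2*b) + log(4*b^2 + 1)/2


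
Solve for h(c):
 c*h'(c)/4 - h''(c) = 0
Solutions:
 h(c) = C1 + C2*erfi(sqrt(2)*c/4)


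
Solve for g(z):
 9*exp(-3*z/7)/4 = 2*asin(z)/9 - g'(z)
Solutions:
 g(z) = C1 + 2*z*asin(z)/9 + 2*sqrt(1 - z^2)/9 + 21*exp(-3*z/7)/4


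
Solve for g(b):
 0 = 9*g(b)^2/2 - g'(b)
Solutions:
 g(b) = -2/(C1 + 9*b)


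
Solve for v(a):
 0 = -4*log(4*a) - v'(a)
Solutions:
 v(a) = C1 - 4*a*log(a) - a*log(256) + 4*a


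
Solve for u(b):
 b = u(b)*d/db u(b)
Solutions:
 u(b) = -sqrt(C1 + b^2)
 u(b) = sqrt(C1 + b^2)


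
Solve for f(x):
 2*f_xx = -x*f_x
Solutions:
 f(x) = C1 + C2*erf(x/2)


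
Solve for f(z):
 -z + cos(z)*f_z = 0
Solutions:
 f(z) = C1 + Integral(z/cos(z), z)


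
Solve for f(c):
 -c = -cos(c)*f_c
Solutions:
 f(c) = C1 + Integral(c/cos(c), c)


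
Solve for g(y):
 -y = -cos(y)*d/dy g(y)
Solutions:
 g(y) = C1 + Integral(y/cos(y), y)


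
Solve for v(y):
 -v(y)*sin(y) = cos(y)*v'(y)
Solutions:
 v(y) = C1*cos(y)


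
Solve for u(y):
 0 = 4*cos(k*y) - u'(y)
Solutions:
 u(y) = C1 + 4*sin(k*y)/k


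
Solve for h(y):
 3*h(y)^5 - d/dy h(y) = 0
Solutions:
 h(y) = -(-1/(C1 + 12*y))^(1/4)
 h(y) = (-1/(C1 + 12*y))^(1/4)
 h(y) = -I*(-1/(C1 + 12*y))^(1/4)
 h(y) = I*(-1/(C1 + 12*y))^(1/4)


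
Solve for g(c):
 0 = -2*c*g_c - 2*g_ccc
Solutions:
 g(c) = C1 + Integral(C2*airyai(-c) + C3*airybi(-c), c)


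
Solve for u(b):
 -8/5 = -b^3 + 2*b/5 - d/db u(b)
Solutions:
 u(b) = C1 - b^4/4 + b^2/5 + 8*b/5


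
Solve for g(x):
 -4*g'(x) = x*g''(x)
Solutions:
 g(x) = C1 + C2/x^3


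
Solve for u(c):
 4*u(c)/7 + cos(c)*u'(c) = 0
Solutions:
 u(c) = C1*(sin(c) - 1)^(2/7)/(sin(c) + 1)^(2/7)


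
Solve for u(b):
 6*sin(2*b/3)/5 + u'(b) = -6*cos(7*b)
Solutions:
 u(b) = C1 - 6*sin(7*b)/7 + 9*cos(2*b/3)/5


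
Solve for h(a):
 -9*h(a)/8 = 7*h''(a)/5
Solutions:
 h(a) = C1*sin(3*sqrt(70)*a/28) + C2*cos(3*sqrt(70)*a/28)


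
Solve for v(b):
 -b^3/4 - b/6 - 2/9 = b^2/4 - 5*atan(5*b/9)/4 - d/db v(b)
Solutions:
 v(b) = C1 + b^4/16 + b^3/12 + b^2/12 - 5*b*atan(5*b/9)/4 + 2*b/9 + 9*log(25*b^2 + 81)/8


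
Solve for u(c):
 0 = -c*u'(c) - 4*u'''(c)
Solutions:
 u(c) = C1 + Integral(C2*airyai(-2^(1/3)*c/2) + C3*airybi(-2^(1/3)*c/2), c)


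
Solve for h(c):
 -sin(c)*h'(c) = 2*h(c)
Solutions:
 h(c) = C1*(cos(c) + 1)/(cos(c) - 1)


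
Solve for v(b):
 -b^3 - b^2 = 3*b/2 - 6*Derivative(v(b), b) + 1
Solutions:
 v(b) = C1 + b^4/24 + b^3/18 + b^2/8 + b/6


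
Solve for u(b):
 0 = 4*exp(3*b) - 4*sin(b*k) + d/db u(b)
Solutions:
 u(b) = C1 - 4*exp(3*b)/3 - 4*cos(b*k)/k


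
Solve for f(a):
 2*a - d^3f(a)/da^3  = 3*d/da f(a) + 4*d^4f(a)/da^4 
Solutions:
 f(a) = C1 + C4*exp(-a) + a^2/3 + (C2*sin(sqrt(39)*a/8) + C3*cos(sqrt(39)*a/8))*exp(3*a/8)


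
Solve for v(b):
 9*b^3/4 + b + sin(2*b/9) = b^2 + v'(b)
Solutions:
 v(b) = C1 + 9*b^4/16 - b^3/3 + b^2/2 - 9*cos(2*b/9)/2


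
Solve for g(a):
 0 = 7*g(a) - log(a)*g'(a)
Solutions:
 g(a) = C1*exp(7*li(a))


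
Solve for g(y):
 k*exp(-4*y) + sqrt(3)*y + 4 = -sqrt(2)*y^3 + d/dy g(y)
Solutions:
 g(y) = C1 - k*exp(-4*y)/4 + sqrt(2)*y^4/4 + sqrt(3)*y^2/2 + 4*y


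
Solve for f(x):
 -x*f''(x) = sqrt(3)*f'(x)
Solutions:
 f(x) = C1 + C2*x^(1 - sqrt(3))


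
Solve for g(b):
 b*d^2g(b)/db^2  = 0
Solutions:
 g(b) = C1 + C2*b


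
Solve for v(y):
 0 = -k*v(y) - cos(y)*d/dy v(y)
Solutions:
 v(y) = C1*exp(k*(log(sin(y) - 1) - log(sin(y) + 1))/2)


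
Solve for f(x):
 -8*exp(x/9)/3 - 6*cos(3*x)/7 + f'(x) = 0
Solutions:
 f(x) = C1 + 24*exp(x/9) + 2*sin(3*x)/7


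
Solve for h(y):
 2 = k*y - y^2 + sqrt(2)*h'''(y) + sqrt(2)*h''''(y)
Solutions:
 h(y) = C1 + C2*y + C3*y^2 + C4*exp(-y) + sqrt(2)*y^5/120 + sqrt(2)*y^4*(-k - 2)/48 + sqrt(2)*y^3*(k + 4)/12


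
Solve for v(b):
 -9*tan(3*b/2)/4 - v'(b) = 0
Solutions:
 v(b) = C1 + 3*log(cos(3*b/2))/2


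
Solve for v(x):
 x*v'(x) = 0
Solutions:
 v(x) = C1


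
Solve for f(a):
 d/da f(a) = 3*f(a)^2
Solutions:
 f(a) = -1/(C1 + 3*a)


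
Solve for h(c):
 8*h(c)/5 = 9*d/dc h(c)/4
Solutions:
 h(c) = C1*exp(32*c/45)


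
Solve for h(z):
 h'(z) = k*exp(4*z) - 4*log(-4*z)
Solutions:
 h(z) = C1 + k*exp(4*z)/4 - 4*z*log(-z) + 4*z*(1 - 2*log(2))


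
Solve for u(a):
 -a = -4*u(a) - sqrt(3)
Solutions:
 u(a) = a/4 - sqrt(3)/4


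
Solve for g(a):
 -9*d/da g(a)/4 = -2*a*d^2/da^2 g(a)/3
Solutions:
 g(a) = C1 + C2*a^(35/8)


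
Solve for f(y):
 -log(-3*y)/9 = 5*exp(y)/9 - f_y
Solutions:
 f(y) = C1 + y*log(-y)/9 + y*(-1 + log(3))/9 + 5*exp(y)/9


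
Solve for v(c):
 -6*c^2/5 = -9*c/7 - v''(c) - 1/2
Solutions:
 v(c) = C1 + C2*c + c^4/10 - 3*c^3/14 - c^2/4


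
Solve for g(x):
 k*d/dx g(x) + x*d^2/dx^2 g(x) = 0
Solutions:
 g(x) = C1 + x^(1 - re(k))*(C2*sin(log(x)*Abs(im(k))) + C3*cos(log(x)*im(k)))


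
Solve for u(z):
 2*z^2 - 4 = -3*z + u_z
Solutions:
 u(z) = C1 + 2*z^3/3 + 3*z^2/2 - 4*z


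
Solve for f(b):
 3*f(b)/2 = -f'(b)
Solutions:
 f(b) = C1*exp(-3*b/2)


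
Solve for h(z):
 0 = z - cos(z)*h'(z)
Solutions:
 h(z) = C1 + Integral(z/cos(z), z)


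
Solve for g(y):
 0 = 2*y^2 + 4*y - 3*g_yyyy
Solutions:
 g(y) = C1 + C2*y + C3*y^2 + C4*y^3 + y^6/540 + y^5/90


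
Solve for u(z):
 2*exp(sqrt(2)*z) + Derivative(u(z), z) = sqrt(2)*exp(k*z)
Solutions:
 u(z) = C1 - sqrt(2)*exp(sqrt(2)*z) + sqrt(2)*exp(k*z)/k


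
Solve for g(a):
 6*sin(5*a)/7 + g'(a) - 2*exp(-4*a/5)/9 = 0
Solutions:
 g(a) = C1 + 6*cos(5*a)/35 - 5*exp(-4*a/5)/18


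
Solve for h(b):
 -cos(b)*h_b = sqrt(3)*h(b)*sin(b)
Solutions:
 h(b) = C1*cos(b)^(sqrt(3))


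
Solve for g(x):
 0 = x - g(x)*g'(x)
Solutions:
 g(x) = -sqrt(C1 + x^2)
 g(x) = sqrt(C1 + x^2)


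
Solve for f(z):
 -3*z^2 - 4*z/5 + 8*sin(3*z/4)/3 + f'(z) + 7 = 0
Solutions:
 f(z) = C1 + z^3 + 2*z^2/5 - 7*z + 32*cos(3*z/4)/9


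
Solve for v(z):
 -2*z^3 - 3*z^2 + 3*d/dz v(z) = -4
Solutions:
 v(z) = C1 + z^4/6 + z^3/3 - 4*z/3


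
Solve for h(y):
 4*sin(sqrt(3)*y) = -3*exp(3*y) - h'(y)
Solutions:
 h(y) = C1 - exp(3*y) + 4*sqrt(3)*cos(sqrt(3)*y)/3


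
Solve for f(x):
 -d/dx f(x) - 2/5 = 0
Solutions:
 f(x) = C1 - 2*x/5


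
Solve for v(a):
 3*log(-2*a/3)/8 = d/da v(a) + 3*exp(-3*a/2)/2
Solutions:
 v(a) = C1 + 3*a*log(-a)/8 + 3*a*(-log(3) - 1 + log(2))/8 + exp(-3*a/2)


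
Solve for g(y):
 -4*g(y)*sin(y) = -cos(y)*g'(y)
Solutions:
 g(y) = C1/cos(y)^4


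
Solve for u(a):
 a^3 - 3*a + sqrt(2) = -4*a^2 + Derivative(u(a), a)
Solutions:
 u(a) = C1 + a^4/4 + 4*a^3/3 - 3*a^2/2 + sqrt(2)*a


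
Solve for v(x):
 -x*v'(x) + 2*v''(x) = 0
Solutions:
 v(x) = C1 + C2*erfi(x/2)


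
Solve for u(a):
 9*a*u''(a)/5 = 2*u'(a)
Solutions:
 u(a) = C1 + C2*a^(19/9)


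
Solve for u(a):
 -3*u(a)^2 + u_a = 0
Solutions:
 u(a) = -1/(C1 + 3*a)


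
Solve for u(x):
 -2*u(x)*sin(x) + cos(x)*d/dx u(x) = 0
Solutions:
 u(x) = C1/cos(x)^2


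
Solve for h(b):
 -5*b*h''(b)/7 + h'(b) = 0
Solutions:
 h(b) = C1 + C2*b^(12/5)


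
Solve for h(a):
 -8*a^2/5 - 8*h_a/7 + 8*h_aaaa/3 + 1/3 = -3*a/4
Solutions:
 h(a) = C1 + C4*exp(3^(1/3)*7^(2/3)*a/7) - 7*a^3/15 + 21*a^2/64 + 7*a/24 + (C2*sin(3^(5/6)*7^(2/3)*a/14) + C3*cos(3^(5/6)*7^(2/3)*a/14))*exp(-3^(1/3)*7^(2/3)*a/14)


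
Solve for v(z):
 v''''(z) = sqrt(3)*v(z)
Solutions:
 v(z) = C1*exp(-3^(1/8)*z) + C2*exp(3^(1/8)*z) + C3*sin(3^(1/8)*z) + C4*cos(3^(1/8)*z)


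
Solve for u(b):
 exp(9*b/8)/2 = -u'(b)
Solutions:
 u(b) = C1 - 4*exp(9*b/8)/9


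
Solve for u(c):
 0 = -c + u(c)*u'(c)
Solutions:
 u(c) = -sqrt(C1 + c^2)
 u(c) = sqrt(C1 + c^2)


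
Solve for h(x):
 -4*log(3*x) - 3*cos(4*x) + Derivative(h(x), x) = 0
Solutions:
 h(x) = C1 + 4*x*log(x) - 4*x + 4*x*log(3) + 3*sin(4*x)/4


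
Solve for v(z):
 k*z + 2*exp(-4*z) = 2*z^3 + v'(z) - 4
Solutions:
 v(z) = C1 + k*z^2/2 - z^4/2 + 4*z - exp(-4*z)/2


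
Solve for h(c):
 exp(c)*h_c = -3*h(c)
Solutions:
 h(c) = C1*exp(3*exp(-c))


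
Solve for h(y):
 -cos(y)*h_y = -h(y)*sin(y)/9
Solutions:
 h(y) = C1/cos(y)^(1/9)


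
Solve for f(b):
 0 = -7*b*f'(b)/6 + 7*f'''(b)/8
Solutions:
 f(b) = C1 + Integral(C2*airyai(6^(2/3)*b/3) + C3*airybi(6^(2/3)*b/3), b)


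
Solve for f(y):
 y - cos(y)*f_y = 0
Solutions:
 f(y) = C1 + Integral(y/cos(y), y)


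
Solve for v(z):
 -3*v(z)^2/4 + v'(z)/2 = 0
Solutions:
 v(z) = -2/(C1 + 3*z)


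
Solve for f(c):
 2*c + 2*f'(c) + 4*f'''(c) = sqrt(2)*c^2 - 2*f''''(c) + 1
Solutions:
 f(c) = C1 + C2*exp(c*(-8 + 8*2^(1/3)/(3*sqrt(177) + 43)^(1/3) + 2^(2/3)*(3*sqrt(177) + 43)^(1/3))/12)*sin(2^(1/3)*sqrt(3)*c*(-2^(1/3)*(3*sqrt(177) + 43)^(1/3) + 8/(3*sqrt(177) + 43)^(1/3))/12) + C3*exp(c*(-8 + 8*2^(1/3)/(3*sqrt(177) + 43)^(1/3) + 2^(2/3)*(3*sqrt(177) + 43)^(1/3))/12)*cos(2^(1/3)*sqrt(3)*c*(-2^(1/3)*(3*sqrt(177) + 43)^(1/3) + 8/(3*sqrt(177) + 43)^(1/3))/12) + C4*exp(-c*(8*2^(1/3)/(3*sqrt(177) + 43)^(1/3) + 4 + 2^(2/3)*(3*sqrt(177) + 43)^(1/3))/6) + sqrt(2)*c^3/6 - c^2/2 - 2*sqrt(2)*c + c/2


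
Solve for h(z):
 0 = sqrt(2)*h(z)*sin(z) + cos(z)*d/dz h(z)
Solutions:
 h(z) = C1*cos(z)^(sqrt(2))


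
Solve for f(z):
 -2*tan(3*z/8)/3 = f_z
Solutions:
 f(z) = C1 + 16*log(cos(3*z/8))/9


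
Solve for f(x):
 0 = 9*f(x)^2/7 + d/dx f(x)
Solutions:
 f(x) = 7/(C1 + 9*x)


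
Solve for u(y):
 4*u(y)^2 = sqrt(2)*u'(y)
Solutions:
 u(y) = -1/(C1 + 2*sqrt(2)*y)


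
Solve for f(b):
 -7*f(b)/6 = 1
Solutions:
 f(b) = -6/7


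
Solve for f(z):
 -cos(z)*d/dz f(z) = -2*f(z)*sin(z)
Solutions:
 f(z) = C1/cos(z)^2


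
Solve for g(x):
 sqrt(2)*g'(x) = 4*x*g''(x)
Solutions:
 g(x) = C1 + C2*x^(sqrt(2)/4 + 1)


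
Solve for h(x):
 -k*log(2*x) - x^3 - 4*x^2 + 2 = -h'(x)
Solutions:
 h(x) = C1 + k*x*log(x) - k*x + k*x*log(2) + x^4/4 + 4*x^3/3 - 2*x


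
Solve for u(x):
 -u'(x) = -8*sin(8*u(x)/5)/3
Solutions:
 -8*x/3 + 5*log(cos(8*u(x)/5) - 1)/16 - 5*log(cos(8*u(x)/5) + 1)/16 = C1


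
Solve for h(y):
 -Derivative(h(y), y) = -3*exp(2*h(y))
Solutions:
 h(y) = log(-sqrt(-1/(C1 + 3*y))) - log(2)/2
 h(y) = log(-1/(C1 + 3*y))/2 - log(2)/2


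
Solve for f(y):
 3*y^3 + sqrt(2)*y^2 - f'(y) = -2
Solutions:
 f(y) = C1 + 3*y^4/4 + sqrt(2)*y^3/3 + 2*y


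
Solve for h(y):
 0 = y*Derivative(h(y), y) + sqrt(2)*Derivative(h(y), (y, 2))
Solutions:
 h(y) = C1 + C2*erf(2^(1/4)*y/2)


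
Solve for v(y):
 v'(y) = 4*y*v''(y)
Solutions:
 v(y) = C1 + C2*y^(5/4)


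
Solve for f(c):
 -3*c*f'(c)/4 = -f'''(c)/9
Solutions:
 f(c) = C1 + Integral(C2*airyai(3*2^(1/3)*c/2) + C3*airybi(3*2^(1/3)*c/2), c)


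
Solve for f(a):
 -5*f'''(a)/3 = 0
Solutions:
 f(a) = C1 + C2*a + C3*a^2


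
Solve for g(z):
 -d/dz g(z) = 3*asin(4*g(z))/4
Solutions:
 Integral(1/asin(4*_y), (_y, g(z))) = C1 - 3*z/4


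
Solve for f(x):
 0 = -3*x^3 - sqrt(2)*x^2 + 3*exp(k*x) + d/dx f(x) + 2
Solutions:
 f(x) = C1 + 3*x^4/4 + sqrt(2)*x^3/3 - 2*x - 3*exp(k*x)/k


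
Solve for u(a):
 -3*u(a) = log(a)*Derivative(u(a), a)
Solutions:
 u(a) = C1*exp(-3*li(a))


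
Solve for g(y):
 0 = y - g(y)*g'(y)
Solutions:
 g(y) = -sqrt(C1 + y^2)
 g(y) = sqrt(C1 + y^2)


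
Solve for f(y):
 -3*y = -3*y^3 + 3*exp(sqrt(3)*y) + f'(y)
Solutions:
 f(y) = C1 + 3*y^4/4 - 3*y^2/2 - sqrt(3)*exp(sqrt(3)*y)


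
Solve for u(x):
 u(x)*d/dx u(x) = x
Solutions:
 u(x) = -sqrt(C1 + x^2)
 u(x) = sqrt(C1 + x^2)


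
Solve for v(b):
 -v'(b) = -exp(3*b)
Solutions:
 v(b) = C1 + exp(3*b)/3


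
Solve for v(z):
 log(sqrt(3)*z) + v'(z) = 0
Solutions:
 v(z) = C1 - z*log(z) - z*log(3)/2 + z


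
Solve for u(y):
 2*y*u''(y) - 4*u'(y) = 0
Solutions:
 u(y) = C1 + C2*y^3


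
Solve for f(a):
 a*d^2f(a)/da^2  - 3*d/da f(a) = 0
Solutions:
 f(a) = C1 + C2*a^4


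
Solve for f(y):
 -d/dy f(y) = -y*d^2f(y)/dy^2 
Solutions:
 f(y) = C1 + C2*y^2


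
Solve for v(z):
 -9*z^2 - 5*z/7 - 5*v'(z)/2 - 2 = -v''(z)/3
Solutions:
 v(z) = C1 + C2*exp(15*z/2) - 6*z^3/5 - 109*z^2/175 - 2536*z/2625


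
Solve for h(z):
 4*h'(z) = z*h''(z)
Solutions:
 h(z) = C1 + C2*z^5


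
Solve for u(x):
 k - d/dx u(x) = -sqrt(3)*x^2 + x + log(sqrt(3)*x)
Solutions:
 u(x) = C1 + k*x + sqrt(3)*x^3/3 - x^2/2 - x*log(x) - x*log(3)/2 + x


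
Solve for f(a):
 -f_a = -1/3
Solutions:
 f(a) = C1 + a/3


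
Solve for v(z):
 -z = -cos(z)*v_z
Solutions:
 v(z) = C1 + Integral(z/cos(z), z)


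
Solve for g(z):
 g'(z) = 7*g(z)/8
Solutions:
 g(z) = C1*exp(7*z/8)


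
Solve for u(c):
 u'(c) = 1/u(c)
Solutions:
 u(c) = -sqrt(C1 + 2*c)
 u(c) = sqrt(C1 + 2*c)


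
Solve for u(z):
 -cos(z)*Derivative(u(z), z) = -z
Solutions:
 u(z) = C1 + Integral(z/cos(z), z)


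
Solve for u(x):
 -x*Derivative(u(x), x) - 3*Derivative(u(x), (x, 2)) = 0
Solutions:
 u(x) = C1 + C2*erf(sqrt(6)*x/6)


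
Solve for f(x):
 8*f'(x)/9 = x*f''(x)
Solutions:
 f(x) = C1 + C2*x^(17/9)


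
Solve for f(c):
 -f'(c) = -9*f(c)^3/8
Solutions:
 f(c) = -2*sqrt(-1/(C1 + 9*c))
 f(c) = 2*sqrt(-1/(C1 + 9*c))


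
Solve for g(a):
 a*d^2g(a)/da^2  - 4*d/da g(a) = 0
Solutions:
 g(a) = C1 + C2*a^5


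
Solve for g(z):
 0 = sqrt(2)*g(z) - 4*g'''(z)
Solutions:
 g(z) = C3*exp(sqrt(2)*z/2) + (C1*sin(sqrt(6)*z/4) + C2*cos(sqrt(6)*z/4))*exp(-sqrt(2)*z/4)


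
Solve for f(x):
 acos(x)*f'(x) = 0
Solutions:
 f(x) = C1


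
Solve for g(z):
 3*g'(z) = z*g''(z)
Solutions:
 g(z) = C1 + C2*z^4


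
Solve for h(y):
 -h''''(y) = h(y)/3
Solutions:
 h(y) = (C1*sin(sqrt(2)*3^(3/4)*y/6) + C2*cos(sqrt(2)*3^(3/4)*y/6))*exp(-sqrt(2)*3^(3/4)*y/6) + (C3*sin(sqrt(2)*3^(3/4)*y/6) + C4*cos(sqrt(2)*3^(3/4)*y/6))*exp(sqrt(2)*3^(3/4)*y/6)


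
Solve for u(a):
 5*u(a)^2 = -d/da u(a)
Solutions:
 u(a) = 1/(C1 + 5*a)


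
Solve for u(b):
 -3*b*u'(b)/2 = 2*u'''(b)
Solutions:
 u(b) = C1 + Integral(C2*airyai(-6^(1/3)*b/2) + C3*airybi(-6^(1/3)*b/2), b)


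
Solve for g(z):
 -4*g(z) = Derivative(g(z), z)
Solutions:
 g(z) = C1*exp(-4*z)


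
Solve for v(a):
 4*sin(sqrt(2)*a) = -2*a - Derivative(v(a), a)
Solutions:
 v(a) = C1 - a^2 + 2*sqrt(2)*cos(sqrt(2)*a)


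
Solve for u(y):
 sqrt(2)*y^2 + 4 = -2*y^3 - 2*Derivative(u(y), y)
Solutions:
 u(y) = C1 - y^4/4 - sqrt(2)*y^3/6 - 2*y


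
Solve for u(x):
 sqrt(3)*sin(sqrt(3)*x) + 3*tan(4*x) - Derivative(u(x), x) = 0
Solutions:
 u(x) = C1 - 3*log(cos(4*x))/4 - cos(sqrt(3)*x)


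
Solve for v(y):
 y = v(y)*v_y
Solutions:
 v(y) = -sqrt(C1 + y^2)
 v(y) = sqrt(C1 + y^2)


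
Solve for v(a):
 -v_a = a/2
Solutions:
 v(a) = C1 - a^2/4


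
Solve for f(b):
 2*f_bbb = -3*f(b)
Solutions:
 f(b) = C3*exp(-2^(2/3)*3^(1/3)*b/2) + (C1*sin(2^(2/3)*3^(5/6)*b/4) + C2*cos(2^(2/3)*3^(5/6)*b/4))*exp(2^(2/3)*3^(1/3)*b/4)


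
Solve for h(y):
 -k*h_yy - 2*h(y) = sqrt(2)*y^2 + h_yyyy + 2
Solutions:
 h(y) = C1*exp(-sqrt(2)*y*sqrt(-k - sqrt(k^2 - 8))/2) + C2*exp(sqrt(2)*y*sqrt(-k - sqrt(k^2 - 8))/2) + C3*exp(-sqrt(2)*y*sqrt(-k + sqrt(k^2 - 8))/2) + C4*exp(sqrt(2)*y*sqrt(-k + sqrt(k^2 - 8))/2) + sqrt(2)*k/2 - sqrt(2)*y^2/2 - 1


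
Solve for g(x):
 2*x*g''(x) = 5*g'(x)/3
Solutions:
 g(x) = C1 + C2*x^(11/6)


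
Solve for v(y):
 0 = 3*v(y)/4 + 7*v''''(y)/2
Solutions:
 v(y) = (C1*sin(6^(1/4)*7^(3/4)*y/14) + C2*cos(6^(1/4)*7^(3/4)*y/14))*exp(-6^(1/4)*7^(3/4)*y/14) + (C3*sin(6^(1/4)*7^(3/4)*y/14) + C4*cos(6^(1/4)*7^(3/4)*y/14))*exp(6^(1/4)*7^(3/4)*y/14)


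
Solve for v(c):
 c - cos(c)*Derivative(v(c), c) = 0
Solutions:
 v(c) = C1 + Integral(c/cos(c), c)


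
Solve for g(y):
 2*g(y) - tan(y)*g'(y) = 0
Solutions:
 g(y) = C1*sin(y)^2


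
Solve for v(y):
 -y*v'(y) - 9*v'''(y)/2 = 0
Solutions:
 v(y) = C1 + Integral(C2*airyai(-6^(1/3)*y/3) + C3*airybi(-6^(1/3)*y/3), y)


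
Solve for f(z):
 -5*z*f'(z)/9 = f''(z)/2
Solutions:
 f(z) = C1 + C2*erf(sqrt(5)*z/3)


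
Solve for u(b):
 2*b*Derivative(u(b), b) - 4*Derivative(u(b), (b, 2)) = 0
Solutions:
 u(b) = C1 + C2*erfi(b/2)


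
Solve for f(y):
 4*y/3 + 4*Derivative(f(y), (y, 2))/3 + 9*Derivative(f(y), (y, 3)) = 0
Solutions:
 f(y) = C1 + C2*y + C3*exp(-4*y/27) - y^3/6 + 27*y^2/8


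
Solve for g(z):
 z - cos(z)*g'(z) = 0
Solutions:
 g(z) = C1 + Integral(z/cos(z), z)


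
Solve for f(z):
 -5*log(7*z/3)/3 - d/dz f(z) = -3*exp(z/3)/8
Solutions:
 f(z) = C1 - 5*z*log(z)/3 + 5*z*(-log(7) + 1 + log(3))/3 + 9*exp(z/3)/8


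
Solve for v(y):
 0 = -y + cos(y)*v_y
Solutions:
 v(y) = C1 + Integral(y/cos(y), y)


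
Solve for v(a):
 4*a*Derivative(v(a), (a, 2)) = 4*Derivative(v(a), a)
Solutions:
 v(a) = C1 + C2*a^2


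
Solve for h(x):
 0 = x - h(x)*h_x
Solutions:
 h(x) = -sqrt(C1 + x^2)
 h(x) = sqrt(C1 + x^2)


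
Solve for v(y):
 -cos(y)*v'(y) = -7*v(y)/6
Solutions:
 v(y) = C1*(sin(y) + 1)^(7/12)/(sin(y) - 1)^(7/12)


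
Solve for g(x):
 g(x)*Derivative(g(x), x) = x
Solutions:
 g(x) = -sqrt(C1 + x^2)
 g(x) = sqrt(C1 + x^2)


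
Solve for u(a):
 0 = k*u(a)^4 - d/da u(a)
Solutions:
 u(a) = (-1/(C1 + 3*a*k))^(1/3)
 u(a) = (-1/(C1 + a*k))^(1/3)*(-3^(2/3) - 3*3^(1/6)*I)/6
 u(a) = (-1/(C1 + a*k))^(1/3)*(-3^(2/3) + 3*3^(1/6)*I)/6


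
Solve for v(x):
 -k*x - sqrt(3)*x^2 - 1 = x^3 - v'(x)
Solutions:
 v(x) = C1 + k*x^2/2 + x^4/4 + sqrt(3)*x^3/3 + x


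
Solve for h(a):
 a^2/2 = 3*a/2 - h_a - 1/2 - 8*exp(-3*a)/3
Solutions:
 h(a) = C1 - a^3/6 + 3*a^2/4 - a/2 + 8*exp(-3*a)/9


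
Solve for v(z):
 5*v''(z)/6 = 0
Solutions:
 v(z) = C1 + C2*z


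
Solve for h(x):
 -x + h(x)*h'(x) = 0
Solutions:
 h(x) = -sqrt(C1 + x^2)
 h(x) = sqrt(C1 + x^2)


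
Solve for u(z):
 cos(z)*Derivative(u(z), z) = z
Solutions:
 u(z) = C1 + Integral(z/cos(z), z)


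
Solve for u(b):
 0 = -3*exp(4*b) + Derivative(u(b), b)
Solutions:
 u(b) = C1 + 3*exp(4*b)/4


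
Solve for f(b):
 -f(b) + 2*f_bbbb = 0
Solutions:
 f(b) = C1*exp(-2^(3/4)*b/2) + C2*exp(2^(3/4)*b/2) + C3*sin(2^(3/4)*b/2) + C4*cos(2^(3/4)*b/2)


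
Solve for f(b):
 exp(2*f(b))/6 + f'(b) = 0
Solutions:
 f(b) = log(-1/(C1 - b))/2 + log(3)/2
 f(b) = log(-sqrt(1/(C1 + b))) + log(3)/2


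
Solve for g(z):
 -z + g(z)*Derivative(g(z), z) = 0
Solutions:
 g(z) = -sqrt(C1 + z^2)
 g(z) = sqrt(C1 + z^2)


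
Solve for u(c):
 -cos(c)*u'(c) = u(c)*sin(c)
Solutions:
 u(c) = C1*cos(c)


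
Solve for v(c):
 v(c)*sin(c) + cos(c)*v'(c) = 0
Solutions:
 v(c) = C1*cos(c)


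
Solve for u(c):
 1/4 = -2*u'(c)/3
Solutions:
 u(c) = C1 - 3*c/8


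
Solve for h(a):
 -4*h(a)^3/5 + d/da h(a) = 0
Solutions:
 h(a) = -sqrt(10)*sqrt(-1/(C1 + 4*a))/2
 h(a) = sqrt(10)*sqrt(-1/(C1 + 4*a))/2


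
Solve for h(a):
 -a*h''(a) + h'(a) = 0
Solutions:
 h(a) = C1 + C2*a^2


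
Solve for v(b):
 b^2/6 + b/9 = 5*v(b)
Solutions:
 v(b) = b*(3*b + 2)/90


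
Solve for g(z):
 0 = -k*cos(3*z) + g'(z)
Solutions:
 g(z) = C1 + k*sin(3*z)/3


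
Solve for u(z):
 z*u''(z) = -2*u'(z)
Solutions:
 u(z) = C1 + C2/z


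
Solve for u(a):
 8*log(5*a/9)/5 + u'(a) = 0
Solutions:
 u(a) = C1 - 8*a*log(a)/5 - 8*a*log(5)/5 + 8*a/5 + 16*a*log(3)/5


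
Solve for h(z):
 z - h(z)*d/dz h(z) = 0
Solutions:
 h(z) = -sqrt(C1 + z^2)
 h(z) = sqrt(C1 + z^2)


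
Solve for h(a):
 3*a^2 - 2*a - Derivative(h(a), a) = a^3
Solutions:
 h(a) = C1 - a^4/4 + a^3 - a^2


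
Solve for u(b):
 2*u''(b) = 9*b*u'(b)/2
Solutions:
 u(b) = C1 + C2*erfi(3*sqrt(2)*b/4)


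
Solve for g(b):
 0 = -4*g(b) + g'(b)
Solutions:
 g(b) = C1*exp(4*b)


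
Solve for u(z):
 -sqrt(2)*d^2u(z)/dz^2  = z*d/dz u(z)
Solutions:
 u(z) = C1 + C2*erf(2^(1/4)*z/2)


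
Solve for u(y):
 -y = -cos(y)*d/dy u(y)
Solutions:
 u(y) = C1 + Integral(y/cos(y), y)


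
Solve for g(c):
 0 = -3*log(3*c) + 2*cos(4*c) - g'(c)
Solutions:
 g(c) = C1 - 3*c*log(c) - 3*c*log(3) + 3*c + sin(4*c)/2


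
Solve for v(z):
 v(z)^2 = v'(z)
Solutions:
 v(z) = -1/(C1 + z)


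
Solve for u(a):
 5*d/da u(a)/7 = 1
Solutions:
 u(a) = C1 + 7*a/5


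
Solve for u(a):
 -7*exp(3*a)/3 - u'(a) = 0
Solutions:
 u(a) = C1 - 7*exp(3*a)/9


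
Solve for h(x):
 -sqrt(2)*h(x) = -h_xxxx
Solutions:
 h(x) = C1*exp(-2^(1/8)*x) + C2*exp(2^(1/8)*x) + C3*sin(2^(1/8)*x) + C4*cos(2^(1/8)*x)


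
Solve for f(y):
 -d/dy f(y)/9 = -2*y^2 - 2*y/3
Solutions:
 f(y) = C1 + 6*y^3 + 3*y^2


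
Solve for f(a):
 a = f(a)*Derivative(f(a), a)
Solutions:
 f(a) = -sqrt(C1 + a^2)
 f(a) = sqrt(C1 + a^2)


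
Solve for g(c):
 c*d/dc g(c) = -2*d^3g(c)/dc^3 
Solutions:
 g(c) = C1 + Integral(C2*airyai(-2^(2/3)*c/2) + C3*airybi(-2^(2/3)*c/2), c)


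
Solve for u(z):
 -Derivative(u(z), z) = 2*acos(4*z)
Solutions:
 u(z) = C1 - 2*z*acos(4*z) + sqrt(1 - 16*z^2)/2


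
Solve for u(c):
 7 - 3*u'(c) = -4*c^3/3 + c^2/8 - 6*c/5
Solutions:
 u(c) = C1 + c^4/9 - c^3/72 + c^2/5 + 7*c/3


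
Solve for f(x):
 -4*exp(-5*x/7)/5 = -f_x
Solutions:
 f(x) = C1 - 28*exp(-5*x/7)/25


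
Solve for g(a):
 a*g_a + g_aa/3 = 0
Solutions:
 g(a) = C1 + C2*erf(sqrt(6)*a/2)


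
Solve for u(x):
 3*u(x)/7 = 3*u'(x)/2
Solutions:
 u(x) = C1*exp(2*x/7)


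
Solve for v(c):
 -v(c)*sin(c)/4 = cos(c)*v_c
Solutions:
 v(c) = C1*cos(c)^(1/4)


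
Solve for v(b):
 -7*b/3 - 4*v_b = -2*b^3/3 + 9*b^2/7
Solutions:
 v(b) = C1 + b^4/24 - 3*b^3/28 - 7*b^2/24


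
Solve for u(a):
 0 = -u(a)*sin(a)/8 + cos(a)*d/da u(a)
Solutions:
 u(a) = C1/cos(a)^(1/8)


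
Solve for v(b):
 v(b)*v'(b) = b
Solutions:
 v(b) = -sqrt(C1 + b^2)
 v(b) = sqrt(C1 + b^2)


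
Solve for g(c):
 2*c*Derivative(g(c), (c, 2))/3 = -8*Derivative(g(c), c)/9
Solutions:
 g(c) = C1 + C2/c^(1/3)


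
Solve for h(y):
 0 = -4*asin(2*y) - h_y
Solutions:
 h(y) = C1 - 4*y*asin(2*y) - 2*sqrt(1 - 4*y^2)


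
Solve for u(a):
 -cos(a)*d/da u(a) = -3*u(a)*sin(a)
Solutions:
 u(a) = C1/cos(a)^3


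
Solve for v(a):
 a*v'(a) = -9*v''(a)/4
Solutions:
 v(a) = C1 + C2*erf(sqrt(2)*a/3)


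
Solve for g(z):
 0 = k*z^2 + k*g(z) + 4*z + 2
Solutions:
 g(z) = (-k*z^2 - 4*z - 2)/k


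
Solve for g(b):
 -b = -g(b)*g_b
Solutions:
 g(b) = -sqrt(C1 + b^2)
 g(b) = sqrt(C1 + b^2)


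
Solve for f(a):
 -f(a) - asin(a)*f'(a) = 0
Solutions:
 f(a) = C1*exp(-Integral(1/asin(a), a))


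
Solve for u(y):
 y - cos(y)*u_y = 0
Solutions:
 u(y) = C1 + Integral(y/cos(y), y)


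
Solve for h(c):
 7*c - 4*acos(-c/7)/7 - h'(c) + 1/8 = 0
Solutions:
 h(c) = C1 + 7*c^2/2 - 4*c*acos(-c/7)/7 + c/8 - 4*sqrt(49 - c^2)/7


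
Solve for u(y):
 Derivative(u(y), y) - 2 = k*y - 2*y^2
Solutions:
 u(y) = C1 + k*y^2/2 - 2*y^3/3 + 2*y


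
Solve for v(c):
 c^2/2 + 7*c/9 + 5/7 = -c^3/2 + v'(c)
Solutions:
 v(c) = C1 + c^4/8 + c^3/6 + 7*c^2/18 + 5*c/7


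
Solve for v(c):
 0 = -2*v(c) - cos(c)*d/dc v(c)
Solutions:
 v(c) = C1*(sin(c) - 1)/(sin(c) + 1)


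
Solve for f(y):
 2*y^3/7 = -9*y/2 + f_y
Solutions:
 f(y) = C1 + y^4/14 + 9*y^2/4


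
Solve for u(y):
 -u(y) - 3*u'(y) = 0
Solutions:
 u(y) = C1*exp(-y/3)


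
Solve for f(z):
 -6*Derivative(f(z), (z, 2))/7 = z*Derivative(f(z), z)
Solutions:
 f(z) = C1 + C2*erf(sqrt(21)*z/6)


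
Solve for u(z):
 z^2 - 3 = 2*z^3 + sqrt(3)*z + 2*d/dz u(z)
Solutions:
 u(z) = C1 - z^4/4 + z^3/6 - sqrt(3)*z^2/4 - 3*z/2


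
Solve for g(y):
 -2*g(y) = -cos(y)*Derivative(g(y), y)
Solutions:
 g(y) = C1*(sin(y) + 1)/(sin(y) - 1)


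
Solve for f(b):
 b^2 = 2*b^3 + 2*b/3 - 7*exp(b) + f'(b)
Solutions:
 f(b) = C1 - b^4/2 + b^3/3 - b^2/3 + 7*exp(b)


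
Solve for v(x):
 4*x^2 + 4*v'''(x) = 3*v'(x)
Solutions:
 v(x) = C1 + C2*exp(-sqrt(3)*x/2) + C3*exp(sqrt(3)*x/2) + 4*x^3/9 + 32*x/9


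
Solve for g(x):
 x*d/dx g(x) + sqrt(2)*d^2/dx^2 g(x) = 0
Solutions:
 g(x) = C1 + C2*erf(2^(1/4)*x/2)


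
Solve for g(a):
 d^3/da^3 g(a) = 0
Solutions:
 g(a) = C1 + C2*a + C3*a^2


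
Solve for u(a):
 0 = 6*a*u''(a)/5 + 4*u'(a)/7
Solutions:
 u(a) = C1 + C2*a^(11/21)


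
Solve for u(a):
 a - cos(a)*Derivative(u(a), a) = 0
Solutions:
 u(a) = C1 + Integral(a/cos(a), a)


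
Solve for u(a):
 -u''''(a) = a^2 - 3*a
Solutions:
 u(a) = C1 + C2*a + C3*a^2 + C4*a^3 - a^6/360 + a^5/40


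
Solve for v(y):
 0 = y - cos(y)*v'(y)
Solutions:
 v(y) = C1 + Integral(y/cos(y), y)


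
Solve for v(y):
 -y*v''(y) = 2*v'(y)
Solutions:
 v(y) = C1 + C2/y


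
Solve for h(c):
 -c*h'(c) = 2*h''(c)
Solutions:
 h(c) = C1 + C2*erf(c/2)


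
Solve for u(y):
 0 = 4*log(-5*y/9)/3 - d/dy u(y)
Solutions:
 u(y) = C1 + 4*y*log(-y)/3 + 4*y*(-2*log(3) - 1 + log(5))/3


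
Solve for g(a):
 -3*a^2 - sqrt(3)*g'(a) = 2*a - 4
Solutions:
 g(a) = C1 - sqrt(3)*a^3/3 - sqrt(3)*a^2/3 + 4*sqrt(3)*a/3


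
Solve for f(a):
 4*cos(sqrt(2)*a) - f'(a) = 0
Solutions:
 f(a) = C1 + 2*sqrt(2)*sin(sqrt(2)*a)


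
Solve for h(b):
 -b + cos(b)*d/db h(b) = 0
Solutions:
 h(b) = C1 + Integral(b/cos(b), b)


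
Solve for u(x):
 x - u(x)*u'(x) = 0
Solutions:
 u(x) = -sqrt(C1 + x^2)
 u(x) = sqrt(C1 + x^2)


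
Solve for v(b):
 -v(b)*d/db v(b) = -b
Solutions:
 v(b) = -sqrt(C1 + b^2)
 v(b) = sqrt(C1 + b^2)


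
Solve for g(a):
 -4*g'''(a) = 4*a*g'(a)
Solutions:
 g(a) = C1 + Integral(C2*airyai(-a) + C3*airybi(-a), a)


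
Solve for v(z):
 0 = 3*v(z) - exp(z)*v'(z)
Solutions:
 v(z) = C1*exp(-3*exp(-z))


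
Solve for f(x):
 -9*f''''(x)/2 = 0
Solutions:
 f(x) = C1 + C2*x + C3*x^2 + C4*x^3


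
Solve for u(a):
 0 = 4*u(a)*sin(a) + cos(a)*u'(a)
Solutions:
 u(a) = C1*cos(a)^4


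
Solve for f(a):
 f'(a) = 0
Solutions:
 f(a) = C1


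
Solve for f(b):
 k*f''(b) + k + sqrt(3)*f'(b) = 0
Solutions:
 f(b) = C1 + C2*exp(-sqrt(3)*b/k) - sqrt(3)*b*k/3


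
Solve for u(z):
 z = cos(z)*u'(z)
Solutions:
 u(z) = C1 + Integral(z/cos(z), z)


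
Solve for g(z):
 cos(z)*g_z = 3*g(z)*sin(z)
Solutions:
 g(z) = C1/cos(z)^3


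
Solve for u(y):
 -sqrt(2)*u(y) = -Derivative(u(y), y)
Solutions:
 u(y) = C1*exp(sqrt(2)*y)


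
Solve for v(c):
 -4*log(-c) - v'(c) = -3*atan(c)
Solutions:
 v(c) = C1 - 4*c*log(-c) + 3*c*atan(c) + 4*c - 3*log(c^2 + 1)/2


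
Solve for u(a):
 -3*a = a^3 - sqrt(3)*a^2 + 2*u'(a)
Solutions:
 u(a) = C1 - a^4/8 + sqrt(3)*a^3/6 - 3*a^2/4


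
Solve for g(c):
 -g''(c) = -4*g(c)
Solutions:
 g(c) = C1*exp(-2*c) + C2*exp(2*c)


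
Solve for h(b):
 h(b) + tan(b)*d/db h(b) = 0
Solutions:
 h(b) = C1/sin(b)


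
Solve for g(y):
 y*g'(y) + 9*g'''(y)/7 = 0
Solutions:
 g(y) = C1 + Integral(C2*airyai(-21^(1/3)*y/3) + C3*airybi(-21^(1/3)*y/3), y)


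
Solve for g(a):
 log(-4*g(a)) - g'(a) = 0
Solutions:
 -Integral(1/(log(-_y) + 2*log(2)), (_y, g(a))) = C1 - a


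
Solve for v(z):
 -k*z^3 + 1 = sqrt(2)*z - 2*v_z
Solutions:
 v(z) = C1 + k*z^4/8 + sqrt(2)*z^2/4 - z/2


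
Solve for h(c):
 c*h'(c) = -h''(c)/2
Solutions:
 h(c) = C1 + C2*erf(c)


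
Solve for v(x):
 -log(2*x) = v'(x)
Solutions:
 v(x) = C1 - x*log(x) - x*log(2) + x


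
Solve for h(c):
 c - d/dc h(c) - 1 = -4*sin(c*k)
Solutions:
 h(c) = C1 + c^2/2 - c - 4*cos(c*k)/k


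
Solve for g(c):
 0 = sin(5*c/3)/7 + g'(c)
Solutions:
 g(c) = C1 + 3*cos(5*c/3)/35
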